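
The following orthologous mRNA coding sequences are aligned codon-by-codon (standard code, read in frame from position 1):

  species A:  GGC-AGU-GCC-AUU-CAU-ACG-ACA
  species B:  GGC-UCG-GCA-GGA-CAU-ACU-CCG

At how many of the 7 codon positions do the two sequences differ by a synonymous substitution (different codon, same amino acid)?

Codon 1: GGC Gly / GGC Gly — identical.
Codon 2: AGU Ser / UCG Ser — synonymous.
Codon 3: GCC Ala / GCA Ala — synonymous.
Codon 4: AUU Ile / GGA Gly — nonsynonymous.
Codon 5: CAU His / CAU His — identical.
Codon 6: ACG Thr / ACU Thr — synonymous.
Codon 7: ACA Thr / CCG Pro — nonsynonymous.
Synonymous differences: 3.

3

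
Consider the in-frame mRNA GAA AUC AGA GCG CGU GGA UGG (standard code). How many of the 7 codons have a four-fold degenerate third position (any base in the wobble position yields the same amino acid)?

3

Codon 1 GAA (Glu): third position 2-fold.
Codon 2 AUC (Ile): third position 3-fold.
Codon 3 AGA (Arg): third position 2-fold.
Codon 4 GCG (Ala): third position 4-fold.
Codon 5 CGU (Arg): third position 4-fold.
Codon 6 GGA (Gly): third position 4-fold.
Codon 7 UGG (Trp): third position 1-fold.
Four-fold degenerate third positions: 3.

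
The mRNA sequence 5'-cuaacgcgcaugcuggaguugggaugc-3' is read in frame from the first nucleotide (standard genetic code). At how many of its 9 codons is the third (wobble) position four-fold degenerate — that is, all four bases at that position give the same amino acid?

Codon 1 CUA (Leu): third position 4-fold.
Codon 2 ACG (Thr): third position 4-fold.
Codon 3 CGC (Arg): third position 4-fold.
Codon 4 AUG (Met): third position 1-fold.
Codon 5 CUG (Leu): third position 4-fold.
Codon 6 GAG (Glu): third position 2-fold.
Codon 7 UUG (Leu): third position 2-fold.
Codon 8 GGA (Gly): third position 4-fold.
Codon 9 UGC (Cys): third position 2-fold.
Four-fold degenerate third positions: 5.

5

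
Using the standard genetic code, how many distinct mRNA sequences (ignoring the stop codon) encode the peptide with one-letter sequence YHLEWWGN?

384

Tyr: 2 codons.
His: 2 codons.
Leu: 6 codons.
Glu: 2 codons.
Trp: 1 codon.
Trp: 1 codon.
Gly: 4 codons.
Asn: 2 codons.
2 × 2 × 6 × 2 × 1 × 1 × 4 × 2 = 384.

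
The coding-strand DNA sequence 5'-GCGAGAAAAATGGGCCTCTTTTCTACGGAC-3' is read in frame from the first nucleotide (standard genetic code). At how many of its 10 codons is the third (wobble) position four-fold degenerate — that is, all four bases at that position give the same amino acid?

5

Codon 1 GCG (Ala): third position 4-fold.
Codon 2 AGA (Arg): third position 2-fold.
Codon 3 AAA (Lys): third position 2-fold.
Codon 4 ATG (Met): third position 1-fold.
Codon 5 GGC (Gly): third position 4-fold.
Codon 6 CTC (Leu): third position 4-fold.
Codon 7 TTT (Phe): third position 2-fold.
Codon 8 TCT (Ser): third position 4-fold.
Codon 9 ACG (Thr): third position 4-fold.
Codon 10 GAC (Asp): third position 2-fold.
Four-fold degenerate third positions: 5.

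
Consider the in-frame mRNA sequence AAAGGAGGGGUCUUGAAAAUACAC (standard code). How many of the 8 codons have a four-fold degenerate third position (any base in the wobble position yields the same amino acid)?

Codon 1 AAA (Lys): third position 2-fold.
Codon 2 GGA (Gly): third position 4-fold.
Codon 3 GGG (Gly): third position 4-fold.
Codon 4 GUC (Val): third position 4-fold.
Codon 5 UUG (Leu): third position 2-fold.
Codon 6 AAA (Lys): third position 2-fold.
Codon 7 AUA (Ile): third position 3-fold.
Codon 8 CAC (His): third position 2-fold.
Four-fold degenerate third positions: 3.

3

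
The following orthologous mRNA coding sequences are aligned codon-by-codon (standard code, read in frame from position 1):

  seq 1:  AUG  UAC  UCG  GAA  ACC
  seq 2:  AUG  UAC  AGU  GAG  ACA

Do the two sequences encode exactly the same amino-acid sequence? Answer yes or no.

Codon 1: AUG Met / AUG Met — identical.
Codon 2: UAC Tyr / UAC Tyr — identical.
Codon 3: UCG Ser / AGU Ser — synonymous.
Codon 4: GAA Glu / GAG Glu — synonymous.
Codon 5: ACC Thr / ACA Thr — synonymous.
Nonsynonymous differences: 0 → same protein.

yes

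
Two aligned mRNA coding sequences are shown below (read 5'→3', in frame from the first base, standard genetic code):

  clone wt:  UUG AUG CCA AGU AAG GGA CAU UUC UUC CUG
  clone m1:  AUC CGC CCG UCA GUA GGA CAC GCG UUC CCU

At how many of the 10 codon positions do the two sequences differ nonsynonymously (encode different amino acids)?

5

Codon 1: UUG Leu / AUC Ile — nonsynonymous.
Codon 2: AUG Met / CGC Arg — nonsynonymous.
Codon 3: CCA Pro / CCG Pro — synonymous.
Codon 4: AGU Ser / UCA Ser — synonymous.
Codon 5: AAG Lys / GUA Val — nonsynonymous.
Codon 6: GGA Gly / GGA Gly — identical.
Codon 7: CAU His / CAC His — synonymous.
Codon 8: UUC Phe / GCG Ala — nonsynonymous.
Codon 9: UUC Phe / UUC Phe — identical.
Codon 10: CUG Leu / CCU Pro — nonsynonymous.
Nonsynonymous differences: 5.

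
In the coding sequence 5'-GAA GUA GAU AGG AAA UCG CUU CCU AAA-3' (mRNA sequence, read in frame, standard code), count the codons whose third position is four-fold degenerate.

Codon 1 GAA (Glu): third position 2-fold.
Codon 2 GUA (Val): third position 4-fold.
Codon 3 GAU (Asp): third position 2-fold.
Codon 4 AGG (Arg): third position 2-fold.
Codon 5 AAA (Lys): third position 2-fold.
Codon 6 UCG (Ser): third position 4-fold.
Codon 7 CUU (Leu): third position 4-fold.
Codon 8 CCU (Pro): third position 4-fold.
Codon 9 AAA (Lys): third position 2-fold.
Four-fold degenerate third positions: 4.

4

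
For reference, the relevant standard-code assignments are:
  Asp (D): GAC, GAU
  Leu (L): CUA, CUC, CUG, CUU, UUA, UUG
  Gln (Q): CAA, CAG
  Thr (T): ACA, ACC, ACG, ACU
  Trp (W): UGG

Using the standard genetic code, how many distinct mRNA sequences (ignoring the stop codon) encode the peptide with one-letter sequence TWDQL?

96

Thr: 4 codons.
Trp: 1 codon.
Asp: 2 codons.
Gln: 2 codons.
Leu: 6 codons.
4 × 1 × 2 × 2 × 6 = 96.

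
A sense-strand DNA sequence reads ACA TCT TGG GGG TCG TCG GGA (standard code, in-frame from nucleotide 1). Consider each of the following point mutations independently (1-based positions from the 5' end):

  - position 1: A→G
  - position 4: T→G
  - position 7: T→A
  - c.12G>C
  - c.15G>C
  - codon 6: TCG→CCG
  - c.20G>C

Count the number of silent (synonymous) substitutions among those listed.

2

Codon 1: ACA (Thr) → GCA (Ala) — missense.
Codon 2: TCT (Ser) → GCT (Ala) — missense.
Codon 3: TGG (Trp) → AGG (Arg) — missense.
Codon 4: GGG (Gly) → GGC (Gly) — synonymous.
Codon 5: TCG (Ser) → TCC (Ser) — synonymous.
Codon 6: TCG (Ser) → CCG (Pro) — missense.
Codon 7: GGA (Gly) → GCA (Ala) — missense.
Synonymous: 2 of 7.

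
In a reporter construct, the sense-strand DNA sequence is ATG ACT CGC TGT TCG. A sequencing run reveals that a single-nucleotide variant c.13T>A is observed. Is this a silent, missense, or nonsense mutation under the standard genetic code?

Position 13 falls in codon 5: TCG → Ser.
After the substitution the codon is ACG → Thr.
Ser ≠ Thr, so this is a missense mutation.

missense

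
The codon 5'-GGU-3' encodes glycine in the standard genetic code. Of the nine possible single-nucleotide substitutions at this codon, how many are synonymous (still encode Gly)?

Position 1: none → 0 synonymous.
Position 2: none → 0 synonymous.
Position 3: GGC, GGA, GGG → 3 synonymous.
Total: 0 + 0 + 3 = 3.

3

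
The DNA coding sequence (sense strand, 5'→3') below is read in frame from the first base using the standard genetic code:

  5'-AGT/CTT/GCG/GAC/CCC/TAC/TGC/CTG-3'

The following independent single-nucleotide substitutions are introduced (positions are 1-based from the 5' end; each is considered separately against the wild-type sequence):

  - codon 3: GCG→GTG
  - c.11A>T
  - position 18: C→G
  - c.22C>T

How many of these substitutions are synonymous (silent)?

1

Codon 3: GCG (Ala) → GTG (Val) — missense.
Codon 4: GAC (Asp) → GTC (Val) — missense.
Codon 6: TAC (Tyr) → TAG (Stop) — nonsense.
Codon 8: CTG (Leu) → TTG (Leu) — synonymous.
Synonymous: 1 of 4.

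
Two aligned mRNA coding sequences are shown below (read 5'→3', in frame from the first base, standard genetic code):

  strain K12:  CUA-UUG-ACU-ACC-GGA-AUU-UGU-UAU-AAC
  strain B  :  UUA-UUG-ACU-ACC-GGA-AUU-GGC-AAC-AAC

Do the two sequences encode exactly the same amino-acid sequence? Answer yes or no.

Codon 1: CUA Leu / UUA Leu — synonymous.
Codon 2: UUG Leu / UUG Leu — identical.
Codon 3: ACU Thr / ACU Thr — identical.
Codon 4: ACC Thr / ACC Thr — identical.
Codon 5: GGA Gly / GGA Gly — identical.
Codon 6: AUU Ile / AUU Ile — identical.
Codon 7: UGU Cys / GGC Gly — nonsynonymous.
Codon 8: UAU Tyr / AAC Asn — nonsynonymous.
Codon 9: AAC Asn / AAC Asn — identical.
Nonsynonymous differences: 2 → different protein.

no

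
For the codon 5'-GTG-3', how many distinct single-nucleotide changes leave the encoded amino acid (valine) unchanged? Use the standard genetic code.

3

Position 1: none → 0 synonymous.
Position 2: none → 0 synonymous.
Position 3: GTT, GTC, GTA → 3 synonymous.
Total: 0 + 0 + 3 = 3.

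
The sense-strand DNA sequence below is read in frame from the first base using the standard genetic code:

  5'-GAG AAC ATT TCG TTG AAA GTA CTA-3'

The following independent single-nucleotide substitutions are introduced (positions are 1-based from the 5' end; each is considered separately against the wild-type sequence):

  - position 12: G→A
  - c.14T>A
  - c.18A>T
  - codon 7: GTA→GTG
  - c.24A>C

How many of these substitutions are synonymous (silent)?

Codon 4: TCG (Ser) → TCA (Ser) — synonymous.
Codon 5: TTG (Leu) → TAG (Stop) — nonsense.
Codon 6: AAA (Lys) → AAT (Asn) — missense.
Codon 7: GTA (Val) → GTG (Val) — synonymous.
Codon 8: CTA (Leu) → CTC (Leu) — synonymous.
Synonymous: 3 of 5.

3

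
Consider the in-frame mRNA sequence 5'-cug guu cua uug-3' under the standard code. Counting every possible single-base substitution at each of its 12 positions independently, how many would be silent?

13

Codon 1 (CUG, Leu): 4 synonymous substitutions.
Codon 2 (GUU, Val): 3 synonymous substitutions.
Codon 3 (CUA, Leu): 4 synonymous substitutions.
Codon 4 (UUG, Leu): 2 synonymous substitutions.
Total: 4 + 3 + 4 + 2 = 13.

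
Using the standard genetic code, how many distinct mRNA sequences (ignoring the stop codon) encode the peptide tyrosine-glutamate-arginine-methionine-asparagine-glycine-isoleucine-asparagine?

1152

Tyr: 2 codons.
Glu: 2 codons.
Arg: 6 codons.
Met: 1 codon.
Asn: 2 codons.
Gly: 4 codons.
Ile: 3 codons.
Asn: 2 codons.
2 × 2 × 6 × 1 × 2 × 4 × 3 × 2 = 1152.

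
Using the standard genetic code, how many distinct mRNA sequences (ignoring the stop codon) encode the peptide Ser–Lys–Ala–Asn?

96

Ser: 6 codons.
Lys: 2 codons.
Ala: 4 codons.
Asn: 2 codons.
6 × 2 × 4 × 2 = 96.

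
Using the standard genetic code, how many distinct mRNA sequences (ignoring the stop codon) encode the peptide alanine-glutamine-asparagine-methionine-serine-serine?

576

Ala: 4 codons.
Gln: 2 codons.
Asn: 2 codons.
Met: 1 codon.
Ser: 6 codons.
Ser: 6 codons.
4 × 2 × 2 × 1 × 6 × 6 = 576.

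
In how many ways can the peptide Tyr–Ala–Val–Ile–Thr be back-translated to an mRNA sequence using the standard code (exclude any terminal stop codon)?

384

Tyr: 2 codons.
Ala: 4 codons.
Val: 4 codons.
Ile: 3 codons.
Thr: 4 codons.
2 × 4 × 4 × 3 × 4 = 384.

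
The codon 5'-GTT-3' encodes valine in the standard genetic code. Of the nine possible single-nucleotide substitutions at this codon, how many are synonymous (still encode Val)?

3

Position 1: none → 0 synonymous.
Position 2: none → 0 synonymous.
Position 3: GTC, GTA, GTG → 3 synonymous.
Total: 0 + 0 + 3 = 3.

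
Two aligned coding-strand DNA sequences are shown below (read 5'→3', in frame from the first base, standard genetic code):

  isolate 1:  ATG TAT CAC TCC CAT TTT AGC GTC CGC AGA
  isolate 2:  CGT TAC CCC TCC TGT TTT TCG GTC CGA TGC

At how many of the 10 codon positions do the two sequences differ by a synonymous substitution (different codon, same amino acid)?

Codon 1: ATG Met / CGT Arg — nonsynonymous.
Codon 2: TAT Tyr / TAC Tyr — synonymous.
Codon 3: CAC His / CCC Pro — nonsynonymous.
Codon 4: TCC Ser / TCC Ser — identical.
Codon 5: CAT His / TGT Cys — nonsynonymous.
Codon 6: TTT Phe / TTT Phe — identical.
Codon 7: AGC Ser / TCG Ser — synonymous.
Codon 8: GTC Val / GTC Val — identical.
Codon 9: CGC Arg / CGA Arg — synonymous.
Codon 10: AGA Arg / TGC Cys — nonsynonymous.
Synonymous differences: 3.

3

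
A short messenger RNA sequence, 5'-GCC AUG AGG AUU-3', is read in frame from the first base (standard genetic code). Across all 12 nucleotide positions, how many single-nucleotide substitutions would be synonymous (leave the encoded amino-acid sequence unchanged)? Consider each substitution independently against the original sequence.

Codon 1 (GCC, Ala): 3 synonymous substitutions.
Codon 2 (AUG, Met): 0 synonymous substitutions.
Codon 3 (AGG, Arg): 2 synonymous substitutions.
Codon 4 (AUU, Ile): 2 synonymous substitutions.
Total: 3 + 0 + 2 + 2 = 7.

7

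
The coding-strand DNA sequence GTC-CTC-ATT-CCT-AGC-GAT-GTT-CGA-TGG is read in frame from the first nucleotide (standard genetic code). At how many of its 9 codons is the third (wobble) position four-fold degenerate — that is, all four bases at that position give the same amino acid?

5

Codon 1 GTC (Val): third position 4-fold.
Codon 2 CTC (Leu): third position 4-fold.
Codon 3 ATT (Ile): third position 3-fold.
Codon 4 CCT (Pro): third position 4-fold.
Codon 5 AGC (Ser): third position 2-fold.
Codon 6 GAT (Asp): third position 2-fold.
Codon 7 GTT (Val): third position 4-fold.
Codon 8 CGA (Arg): third position 4-fold.
Codon 9 TGG (Trp): third position 1-fold.
Four-fold degenerate third positions: 5.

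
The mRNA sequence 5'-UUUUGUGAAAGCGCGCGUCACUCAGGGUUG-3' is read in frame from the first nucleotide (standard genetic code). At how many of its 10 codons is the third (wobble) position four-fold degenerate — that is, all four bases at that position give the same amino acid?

Codon 1 UUU (Phe): third position 2-fold.
Codon 2 UGU (Cys): third position 2-fold.
Codon 3 GAA (Glu): third position 2-fold.
Codon 4 AGC (Ser): third position 2-fold.
Codon 5 GCG (Ala): third position 4-fold.
Codon 6 CGU (Arg): third position 4-fold.
Codon 7 CAC (His): third position 2-fold.
Codon 8 UCA (Ser): third position 4-fold.
Codon 9 GGG (Gly): third position 4-fold.
Codon 10 UUG (Leu): third position 2-fold.
Four-fold degenerate third positions: 4.

4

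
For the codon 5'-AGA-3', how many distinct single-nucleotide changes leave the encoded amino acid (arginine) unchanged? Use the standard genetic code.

Position 1: CGA → 1 synonymous.
Position 2: none → 0 synonymous.
Position 3: AGG → 1 synonymous.
Total: 1 + 0 + 1 = 2.

2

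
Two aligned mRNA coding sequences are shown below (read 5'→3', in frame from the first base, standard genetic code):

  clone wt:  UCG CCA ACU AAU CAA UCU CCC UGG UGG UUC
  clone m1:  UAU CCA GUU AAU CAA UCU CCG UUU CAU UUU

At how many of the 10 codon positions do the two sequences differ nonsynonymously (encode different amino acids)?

4

Codon 1: UCG Ser / UAU Tyr — nonsynonymous.
Codon 2: CCA Pro / CCA Pro — identical.
Codon 3: ACU Thr / GUU Val — nonsynonymous.
Codon 4: AAU Asn / AAU Asn — identical.
Codon 5: CAA Gln / CAA Gln — identical.
Codon 6: UCU Ser / UCU Ser — identical.
Codon 7: CCC Pro / CCG Pro — synonymous.
Codon 8: UGG Trp / UUU Phe — nonsynonymous.
Codon 9: UGG Trp / CAU His — nonsynonymous.
Codon 10: UUC Phe / UUU Phe — synonymous.
Nonsynonymous differences: 4.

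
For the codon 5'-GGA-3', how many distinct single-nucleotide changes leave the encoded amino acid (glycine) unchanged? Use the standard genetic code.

Position 1: none → 0 synonymous.
Position 2: none → 0 synonymous.
Position 3: GGT, GGC, GGG → 3 synonymous.
Total: 0 + 0 + 3 = 3.

3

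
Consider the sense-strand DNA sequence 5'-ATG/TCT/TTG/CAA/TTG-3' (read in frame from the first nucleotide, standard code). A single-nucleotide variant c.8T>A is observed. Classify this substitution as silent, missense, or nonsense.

nonsense

Position 8 falls in codon 3: TTG → Leu.
After the substitution the codon is TAG → Stop.
The new codon is a stop codon, so this is a nonsense mutation.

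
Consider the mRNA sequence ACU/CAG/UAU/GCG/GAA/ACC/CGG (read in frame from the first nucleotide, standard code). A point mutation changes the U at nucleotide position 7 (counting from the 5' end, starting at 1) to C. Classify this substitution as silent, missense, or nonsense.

Position 7 falls in codon 3: UAU → Tyr.
After the substitution the codon is CAU → His.
Tyr ≠ His, so this is a missense mutation.

missense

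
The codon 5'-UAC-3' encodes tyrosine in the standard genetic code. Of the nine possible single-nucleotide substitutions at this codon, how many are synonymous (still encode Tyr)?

1

Position 1: none → 0 synonymous.
Position 2: none → 0 synonymous.
Position 3: UAU → 1 synonymous.
Total: 0 + 0 + 1 = 1.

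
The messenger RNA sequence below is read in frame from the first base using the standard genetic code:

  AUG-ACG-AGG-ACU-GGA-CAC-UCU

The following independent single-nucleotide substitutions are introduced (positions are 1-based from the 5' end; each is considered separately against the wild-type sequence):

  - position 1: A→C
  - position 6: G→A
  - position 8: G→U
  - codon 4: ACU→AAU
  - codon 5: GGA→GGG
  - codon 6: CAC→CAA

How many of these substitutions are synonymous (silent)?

2

Codon 1: AUG (Met) → CUG (Leu) — missense.
Codon 2: ACG (Thr) → ACA (Thr) — synonymous.
Codon 3: AGG (Arg) → AUG (Met) — missense.
Codon 4: ACU (Thr) → AAU (Asn) — missense.
Codon 5: GGA (Gly) → GGG (Gly) — synonymous.
Codon 6: CAC (His) → CAA (Gln) — missense.
Synonymous: 2 of 6.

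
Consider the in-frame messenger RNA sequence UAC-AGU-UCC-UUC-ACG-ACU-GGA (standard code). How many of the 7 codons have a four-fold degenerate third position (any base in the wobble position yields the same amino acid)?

Codon 1 UAC (Tyr): third position 2-fold.
Codon 2 AGU (Ser): third position 2-fold.
Codon 3 UCC (Ser): third position 4-fold.
Codon 4 UUC (Phe): third position 2-fold.
Codon 5 ACG (Thr): third position 4-fold.
Codon 6 ACU (Thr): third position 4-fold.
Codon 7 GGA (Gly): third position 4-fold.
Four-fold degenerate third positions: 4.

4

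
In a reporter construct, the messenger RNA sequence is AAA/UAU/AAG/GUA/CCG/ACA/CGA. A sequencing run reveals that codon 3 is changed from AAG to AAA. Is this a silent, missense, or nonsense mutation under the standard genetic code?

silent

Position 9 falls in codon 3: AAG → Lys.
After the substitution the codon is AAA → Lys.
Both encode Lys, so the change is synonymous.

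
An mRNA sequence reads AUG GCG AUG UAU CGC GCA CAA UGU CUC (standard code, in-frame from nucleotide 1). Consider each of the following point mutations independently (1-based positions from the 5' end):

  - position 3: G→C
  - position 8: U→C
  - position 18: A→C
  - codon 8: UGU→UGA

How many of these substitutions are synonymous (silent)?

1

Codon 1: AUG (Met) → AUC (Ile) — missense.
Codon 3: AUG (Met) → ACG (Thr) — missense.
Codon 6: GCA (Ala) → GCC (Ala) — synonymous.
Codon 8: UGU (Cys) → UGA (Stop) — nonsense.
Synonymous: 1 of 4.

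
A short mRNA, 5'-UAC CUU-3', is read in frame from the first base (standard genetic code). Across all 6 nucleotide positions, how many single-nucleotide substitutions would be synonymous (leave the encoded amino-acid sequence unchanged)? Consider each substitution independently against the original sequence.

Codon 1 (UAC, Tyr): 1 synonymous substitution.
Codon 2 (CUU, Leu): 3 synonymous substitutions.
Total: 1 + 3 = 4.

4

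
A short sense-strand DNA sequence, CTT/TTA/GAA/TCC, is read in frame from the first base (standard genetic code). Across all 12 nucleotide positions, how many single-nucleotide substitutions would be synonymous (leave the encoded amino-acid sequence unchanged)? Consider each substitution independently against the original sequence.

Codon 1 (CTT, Leu): 3 synonymous substitutions.
Codon 2 (TTA, Leu): 2 synonymous substitutions.
Codon 3 (GAA, Glu): 1 synonymous substitution.
Codon 4 (TCC, Ser): 3 synonymous substitutions.
Total: 3 + 2 + 1 + 3 = 9.

9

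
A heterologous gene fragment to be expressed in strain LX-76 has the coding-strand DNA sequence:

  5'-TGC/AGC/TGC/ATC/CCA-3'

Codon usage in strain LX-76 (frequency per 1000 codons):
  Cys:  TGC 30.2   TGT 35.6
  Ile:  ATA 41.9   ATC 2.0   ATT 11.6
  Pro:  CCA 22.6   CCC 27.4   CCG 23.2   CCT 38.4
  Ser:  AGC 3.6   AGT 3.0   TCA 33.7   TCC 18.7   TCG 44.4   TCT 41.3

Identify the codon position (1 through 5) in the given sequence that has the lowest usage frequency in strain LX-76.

4

Codon 1 TGC (Cys): 30.2 per 1000.
Codon 2 AGC (Ser): 3.6 per 1000.
Codon 3 TGC (Cys): 30.2 per 1000.
Codon 4 ATC (Ile): 2.0 per 1000.
Codon 5 CCA (Pro): 22.6 per 1000.
Lowest frequency is 2.0 at codon 4.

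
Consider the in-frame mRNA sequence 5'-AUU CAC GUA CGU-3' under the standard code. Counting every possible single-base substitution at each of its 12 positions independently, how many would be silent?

9

Codon 1 (AUU, Ile): 2 synonymous substitutions.
Codon 2 (CAC, His): 1 synonymous substitution.
Codon 3 (GUA, Val): 3 synonymous substitutions.
Codon 4 (CGU, Arg): 3 synonymous substitutions.
Total: 2 + 1 + 3 + 3 = 9.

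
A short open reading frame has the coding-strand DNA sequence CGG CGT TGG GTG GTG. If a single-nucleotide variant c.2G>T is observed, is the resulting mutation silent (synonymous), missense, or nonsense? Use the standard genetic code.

missense

Position 2 falls in codon 1: CGG → Arg.
After the substitution the codon is CTG → Leu.
Arg ≠ Leu, so this is a missense mutation.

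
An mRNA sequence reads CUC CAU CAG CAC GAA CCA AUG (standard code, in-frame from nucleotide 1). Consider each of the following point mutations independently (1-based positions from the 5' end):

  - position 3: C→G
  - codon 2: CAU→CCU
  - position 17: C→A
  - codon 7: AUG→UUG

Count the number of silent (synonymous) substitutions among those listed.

1

Codon 1: CUC (Leu) → CUG (Leu) — synonymous.
Codon 2: CAU (His) → CCU (Pro) — missense.
Codon 6: CCA (Pro) → CAA (Gln) — missense.
Codon 7: AUG (Met) → UUG (Leu) — missense.
Synonymous: 1 of 4.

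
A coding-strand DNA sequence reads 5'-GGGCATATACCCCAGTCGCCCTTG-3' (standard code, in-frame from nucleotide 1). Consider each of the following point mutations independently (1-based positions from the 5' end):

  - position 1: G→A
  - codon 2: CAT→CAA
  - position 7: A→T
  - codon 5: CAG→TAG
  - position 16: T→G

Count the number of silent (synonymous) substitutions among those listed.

Codon 1: GGG (Gly) → AGG (Arg) — missense.
Codon 2: CAT (His) → CAA (Gln) — missense.
Codon 3: ATA (Ile) → TTA (Leu) — missense.
Codon 5: CAG (Gln) → TAG (Stop) — nonsense.
Codon 6: TCG (Ser) → GCG (Ala) — missense.
Synonymous: 0 of 5.

0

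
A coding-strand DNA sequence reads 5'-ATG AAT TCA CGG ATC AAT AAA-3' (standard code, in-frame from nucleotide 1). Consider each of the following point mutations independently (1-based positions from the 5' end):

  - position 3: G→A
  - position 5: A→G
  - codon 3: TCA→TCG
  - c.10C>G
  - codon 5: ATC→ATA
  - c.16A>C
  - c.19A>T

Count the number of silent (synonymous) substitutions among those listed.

2

Codon 1: ATG (Met) → ATA (Ile) — missense.
Codon 2: AAT (Asn) → AGT (Ser) — missense.
Codon 3: TCA (Ser) → TCG (Ser) — synonymous.
Codon 4: CGG (Arg) → GGG (Gly) — missense.
Codon 5: ATC (Ile) → ATA (Ile) — synonymous.
Codon 6: AAT (Asn) → CAT (His) — missense.
Codon 7: AAA (Lys) → TAA (Stop) — nonsense.
Synonymous: 2 of 7.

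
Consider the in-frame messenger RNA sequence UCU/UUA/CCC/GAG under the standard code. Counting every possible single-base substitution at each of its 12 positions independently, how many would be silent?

9

Codon 1 (UCU, Ser): 3 synonymous substitutions.
Codon 2 (UUA, Leu): 2 synonymous substitutions.
Codon 3 (CCC, Pro): 3 synonymous substitutions.
Codon 4 (GAG, Glu): 1 synonymous substitution.
Total: 3 + 2 + 3 + 1 = 9.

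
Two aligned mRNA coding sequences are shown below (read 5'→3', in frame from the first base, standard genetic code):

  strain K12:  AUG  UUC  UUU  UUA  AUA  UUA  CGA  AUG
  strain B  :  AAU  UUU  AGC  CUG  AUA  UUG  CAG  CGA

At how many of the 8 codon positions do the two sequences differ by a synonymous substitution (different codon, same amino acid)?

3

Codon 1: AUG Met / AAU Asn — nonsynonymous.
Codon 2: UUC Phe / UUU Phe — synonymous.
Codon 3: UUU Phe / AGC Ser — nonsynonymous.
Codon 4: UUA Leu / CUG Leu — synonymous.
Codon 5: AUA Ile / AUA Ile — identical.
Codon 6: UUA Leu / UUG Leu — synonymous.
Codon 7: CGA Arg / CAG Gln — nonsynonymous.
Codon 8: AUG Met / CGA Arg — nonsynonymous.
Synonymous differences: 3.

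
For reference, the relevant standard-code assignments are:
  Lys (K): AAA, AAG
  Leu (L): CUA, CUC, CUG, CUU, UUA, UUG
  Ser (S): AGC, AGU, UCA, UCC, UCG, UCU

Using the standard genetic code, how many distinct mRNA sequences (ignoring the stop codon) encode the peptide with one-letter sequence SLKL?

Ser: 6 codons.
Leu: 6 codons.
Lys: 2 codons.
Leu: 6 codons.
6 × 6 × 2 × 6 = 432.

432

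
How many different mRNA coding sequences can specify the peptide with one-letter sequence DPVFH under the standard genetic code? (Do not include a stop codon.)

128

Asp: 2 codons.
Pro: 4 codons.
Val: 4 codons.
Phe: 2 codons.
His: 2 codons.
2 × 4 × 4 × 2 × 2 = 128.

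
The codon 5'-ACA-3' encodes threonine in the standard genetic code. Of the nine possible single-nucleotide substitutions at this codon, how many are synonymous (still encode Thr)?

3

Position 1: none → 0 synonymous.
Position 2: none → 0 synonymous.
Position 3: ACU, ACC, ACG → 3 synonymous.
Total: 0 + 0 + 3 = 3.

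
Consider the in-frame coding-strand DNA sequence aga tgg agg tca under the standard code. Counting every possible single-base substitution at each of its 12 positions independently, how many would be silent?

Codon 1 (AGA, Arg): 2 synonymous substitutions.
Codon 2 (TGG, Trp): 0 synonymous substitutions.
Codon 3 (AGG, Arg): 2 synonymous substitutions.
Codon 4 (TCA, Ser): 3 synonymous substitutions.
Total: 2 + 0 + 2 + 3 = 7.

7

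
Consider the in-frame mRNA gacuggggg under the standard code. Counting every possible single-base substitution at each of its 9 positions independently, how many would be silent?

4

Codon 1 (GAC, Asp): 1 synonymous substitution.
Codon 2 (UGG, Trp): 0 synonymous substitutions.
Codon 3 (GGG, Gly): 3 synonymous substitutions.
Total: 1 + 0 + 3 = 4.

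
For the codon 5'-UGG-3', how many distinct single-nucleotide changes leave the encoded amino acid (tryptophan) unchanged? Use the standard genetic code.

Position 1: none → 0 synonymous.
Position 2: none → 0 synonymous.
Position 3: none → 0 synonymous.
Total: 0 + 0 + 0 = 0.

0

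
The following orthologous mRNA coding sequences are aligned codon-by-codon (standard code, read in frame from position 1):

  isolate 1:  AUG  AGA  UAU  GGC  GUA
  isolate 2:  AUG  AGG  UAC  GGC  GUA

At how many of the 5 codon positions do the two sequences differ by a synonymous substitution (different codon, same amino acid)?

2

Codon 1: AUG Met / AUG Met — identical.
Codon 2: AGA Arg / AGG Arg — synonymous.
Codon 3: UAU Tyr / UAC Tyr — synonymous.
Codon 4: GGC Gly / GGC Gly — identical.
Codon 5: GUA Val / GUA Val — identical.
Synonymous differences: 2.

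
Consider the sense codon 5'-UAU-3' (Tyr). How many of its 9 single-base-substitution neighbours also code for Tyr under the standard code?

Position 1: none → 0 synonymous.
Position 2: none → 0 synonymous.
Position 3: UAC → 1 synonymous.
Total: 0 + 0 + 1 = 1.

1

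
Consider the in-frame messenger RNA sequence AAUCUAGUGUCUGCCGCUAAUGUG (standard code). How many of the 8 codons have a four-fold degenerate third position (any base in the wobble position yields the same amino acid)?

6

Codon 1 AAU (Asn): third position 2-fold.
Codon 2 CUA (Leu): third position 4-fold.
Codon 3 GUG (Val): third position 4-fold.
Codon 4 UCU (Ser): third position 4-fold.
Codon 5 GCC (Ala): third position 4-fold.
Codon 6 GCU (Ala): third position 4-fold.
Codon 7 AAU (Asn): third position 2-fold.
Codon 8 GUG (Val): third position 4-fold.
Four-fold degenerate third positions: 6.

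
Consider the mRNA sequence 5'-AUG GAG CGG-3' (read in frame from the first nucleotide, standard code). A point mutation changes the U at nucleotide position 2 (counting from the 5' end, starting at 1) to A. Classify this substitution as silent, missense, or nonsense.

missense

Position 2 falls in codon 1: AUG → Met.
After the substitution the codon is AAG → Lys.
Met ≠ Lys, so this is a missense mutation.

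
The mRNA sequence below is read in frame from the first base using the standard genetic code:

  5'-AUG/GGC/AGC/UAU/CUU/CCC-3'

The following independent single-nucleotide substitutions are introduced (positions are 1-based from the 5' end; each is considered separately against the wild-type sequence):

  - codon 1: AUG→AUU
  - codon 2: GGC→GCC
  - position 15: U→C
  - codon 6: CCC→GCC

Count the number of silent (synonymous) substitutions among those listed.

Codon 1: AUG (Met) → AUU (Ile) — missense.
Codon 2: GGC (Gly) → GCC (Ala) — missense.
Codon 5: CUU (Leu) → CUC (Leu) — synonymous.
Codon 6: CCC (Pro) → GCC (Ala) — missense.
Synonymous: 1 of 4.

1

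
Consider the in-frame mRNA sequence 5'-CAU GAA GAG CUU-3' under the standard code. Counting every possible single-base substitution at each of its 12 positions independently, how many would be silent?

6

Codon 1 (CAU, His): 1 synonymous substitution.
Codon 2 (GAA, Glu): 1 synonymous substitution.
Codon 3 (GAG, Glu): 1 synonymous substitution.
Codon 4 (CUU, Leu): 3 synonymous substitutions.
Total: 1 + 1 + 1 + 3 = 6.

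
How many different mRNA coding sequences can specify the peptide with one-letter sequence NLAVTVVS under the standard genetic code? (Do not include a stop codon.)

Asn: 2 codons.
Leu: 6 codons.
Ala: 4 codons.
Val: 4 codons.
Thr: 4 codons.
Val: 4 codons.
Val: 4 codons.
Ser: 6 codons.
2 × 6 × 4 × 4 × 4 × 4 × 4 × 6 = 73728.

73728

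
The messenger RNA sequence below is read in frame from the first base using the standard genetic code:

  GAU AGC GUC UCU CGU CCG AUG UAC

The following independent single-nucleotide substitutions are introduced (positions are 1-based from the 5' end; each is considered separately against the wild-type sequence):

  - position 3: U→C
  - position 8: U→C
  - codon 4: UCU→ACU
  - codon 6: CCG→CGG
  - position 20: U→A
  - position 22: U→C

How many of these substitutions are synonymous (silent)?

1

Codon 1: GAU (Asp) → GAC (Asp) — synonymous.
Codon 3: GUC (Val) → GCC (Ala) — missense.
Codon 4: UCU (Ser) → ACU (Thr) — missense.
Codon 6: CCG (Pro) → CGG (Arg) — missense.
Codon 7: AUG (Met) → AAG (Lys) — missense.
Codon 8: UAC (Tyr) → CAC (His) — missense.
Synonymous: 1 of 6.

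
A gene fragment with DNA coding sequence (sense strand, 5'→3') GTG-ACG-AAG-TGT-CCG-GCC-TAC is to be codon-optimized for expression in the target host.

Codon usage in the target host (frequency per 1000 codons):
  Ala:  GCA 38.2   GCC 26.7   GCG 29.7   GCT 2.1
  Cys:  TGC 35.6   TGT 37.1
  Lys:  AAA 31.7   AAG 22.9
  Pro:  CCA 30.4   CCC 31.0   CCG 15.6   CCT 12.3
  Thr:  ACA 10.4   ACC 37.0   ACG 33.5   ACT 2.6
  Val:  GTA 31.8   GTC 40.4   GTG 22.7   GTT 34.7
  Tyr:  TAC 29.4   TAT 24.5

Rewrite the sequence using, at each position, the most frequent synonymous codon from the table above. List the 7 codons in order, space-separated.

GTC ACC AAA TGT CCC GCA TAC

Codon 1 (Val): best is GTC at 40.4.
Codon 2 (Thr): best is ACC at 37.0.
Codon 3 (Lys): best is AAA at 31.7.
Codon 4 (Cys): best is TGT at 37.1.
Codon 5 (Pro): best is CCC at 31.0.
Codon 6 (Ala): best is GCA at 38.2.
Codon 7 (Tyr): best is TAC at 29.4.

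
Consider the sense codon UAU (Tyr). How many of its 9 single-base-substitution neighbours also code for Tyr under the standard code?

1

Position 1: none → 0 synonymous.
Position 2: none → 0 synonymous.
Position 3: UAC → 1 synonymous.
Total: 0 + 0 + 1 = 1.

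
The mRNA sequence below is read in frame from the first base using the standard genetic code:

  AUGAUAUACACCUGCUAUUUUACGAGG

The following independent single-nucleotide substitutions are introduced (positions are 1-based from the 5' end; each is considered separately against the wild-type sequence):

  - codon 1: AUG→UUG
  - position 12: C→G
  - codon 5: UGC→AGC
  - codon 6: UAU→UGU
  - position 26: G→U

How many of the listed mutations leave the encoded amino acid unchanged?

Codon 1: AUG (Met) → UUG (Leu) — missense.
Codon 4: ACC (Thr) → ACG (Thr) — synonymous.
Codon 5: UGC (Cys) → AGC (Ser) — missense.
Codon 6: UAU (Tyr) → UGU (Cys) — missense.
Codon 9: AGG (Arg) → AUG (Met) — missense.
Synonymous: 1 of 5.

1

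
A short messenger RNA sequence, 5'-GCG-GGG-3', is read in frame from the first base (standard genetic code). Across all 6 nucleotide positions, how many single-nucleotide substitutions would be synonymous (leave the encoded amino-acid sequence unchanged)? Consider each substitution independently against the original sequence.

Codon 1 (GCG, Ala): 3 synonymous substitutions.
Codon 2 (GGG, Gly): 3 synonymous substitutions.
Total: 3 + 3 = 6.

6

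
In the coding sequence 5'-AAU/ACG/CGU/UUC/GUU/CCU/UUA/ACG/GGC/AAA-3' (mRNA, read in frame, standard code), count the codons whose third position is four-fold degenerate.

6

Codon 1 AAU (Asn): third position 2-fold.
Codon 2 ACG (Thr): third position 4-fold.
Codon 3 CGU (Arg): third position 4-fold.
Codon 4 UUC (Phe): third position 2-fold.
Codon 5 GUU (Val): third position 4-fold.
Codon 6 CCU (Pro): third position 4-fold.
Codon 7 UUA (Leu): third position 2-fold.
Codon 8 ACG (Thr): third position 4-fold.
Codon 9 GGC (Gly): third position 4-fold.
Codon 10 AAA (Lys): third position 2-fold.
Four-fold degenerate third positions: 6.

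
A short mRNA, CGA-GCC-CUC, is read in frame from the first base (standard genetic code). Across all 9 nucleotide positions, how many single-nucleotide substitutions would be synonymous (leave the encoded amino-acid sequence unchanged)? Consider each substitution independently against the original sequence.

Codon 1 (CGA, Arg): 4 synonymous substitutions.
Codon 2 (GCC, Ala): 3 synonymous substitutions.
Codon 3 (CUC, Leu): 3 synonymous substitutions.
Total: 4 + 3 + 3 = 10.

10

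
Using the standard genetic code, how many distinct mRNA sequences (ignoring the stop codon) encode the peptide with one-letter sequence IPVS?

Ile: 3 codons.
Pro: 4 codons.
Val: 4 codons.
Ser: 6 codons.
3 × 4 × 4 × 6 = 288.

288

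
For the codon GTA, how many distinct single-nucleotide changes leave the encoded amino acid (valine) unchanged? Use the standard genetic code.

Position 1: none → 0 synonymous.
Position 2: none → 0 synonymous.
Position 3: GTT, GTC, GTG → 3 synonymous.
Total: 0 + 0 + 3 = 3.

3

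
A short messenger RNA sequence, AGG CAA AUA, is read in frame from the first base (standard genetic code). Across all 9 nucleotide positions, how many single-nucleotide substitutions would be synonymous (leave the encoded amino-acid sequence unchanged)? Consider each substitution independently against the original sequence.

Codon 1 (AGG, Arg): 2 synonymous substitutions.
Codon 2 (CAA, Gln): 1 synonymous substitution.
Codon 3 (AUA, Ile): 2 synonymous substitutions.
Total: 2 + 1 + 2 = 5.

5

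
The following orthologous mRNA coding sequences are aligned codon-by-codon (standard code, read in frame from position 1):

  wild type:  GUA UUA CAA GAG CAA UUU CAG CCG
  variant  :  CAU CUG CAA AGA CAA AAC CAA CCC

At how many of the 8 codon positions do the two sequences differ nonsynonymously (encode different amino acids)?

Codon 1: GUA Val / CAU His — nonsynonymous.
Codon 2: UUA Leu / CUG Leu — synonymous.
Codon 3: CAA Gln / CAA Gln — identical.
Codon 4: GAG Glu / AGA Arg — nonsynonymous.
Codon 5: CAA Gln / CAA Gln — identical.
Codon 6: UUU Phe / AAC Asn — nonsynonymous.
Codon 7: CAG Gln / CAA Gln — synonymous.
Codon 8: CCG Pro / CCC Pro — synonymous.
Nonsynonymous differences: 3.

3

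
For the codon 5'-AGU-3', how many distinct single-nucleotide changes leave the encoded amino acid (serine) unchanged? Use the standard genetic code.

Position 1: none → 0 synonymous.
Position 2: none → 0 synonymous.
Position 3: AGC → 1 synonymous.
Total: 0 + 0 + 1 = 1.

1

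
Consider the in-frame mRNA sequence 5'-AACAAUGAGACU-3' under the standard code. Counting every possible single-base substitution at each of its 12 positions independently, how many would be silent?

6

Codon 1 (AAC, Asn): 1 synonymous substitution.
Codon 2 (AAU, Asn): 1 synonymous substitution.
Codon 3 (GAG, Glu): 1 synonymous substitution.
Codon 4 (ACU, Thr): 3 synonymous substitutions.
Total: 1 + 1 + 1 + 3 = 6.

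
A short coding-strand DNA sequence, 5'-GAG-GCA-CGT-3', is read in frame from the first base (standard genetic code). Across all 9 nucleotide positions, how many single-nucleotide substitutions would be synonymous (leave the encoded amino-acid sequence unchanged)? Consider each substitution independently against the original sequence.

7

Codon 1 (GAG, Glu): 1 synonymous substitution.
Codon 2 (GCA, Ala): 3 synonymous substitutions.
Codon 3 (CGT, Arg): 3 synonymous substitutions.
Total: 1 + 3 + 3 = 7.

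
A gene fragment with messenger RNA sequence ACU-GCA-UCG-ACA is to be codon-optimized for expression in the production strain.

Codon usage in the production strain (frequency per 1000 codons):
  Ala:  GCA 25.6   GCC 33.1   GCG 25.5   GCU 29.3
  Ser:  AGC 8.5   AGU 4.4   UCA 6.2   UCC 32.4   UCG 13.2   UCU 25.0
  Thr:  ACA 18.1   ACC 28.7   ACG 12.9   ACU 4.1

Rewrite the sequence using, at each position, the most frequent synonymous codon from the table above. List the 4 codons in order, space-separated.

ACC GCC UCC ACC

Codon 1 (Thr): best is ACC at 28.7.
Codon 2 (Ala): best is GCC at 33.1.
Codon 3 (Ser): best is UCC at 32.4.
Codon 4 (Thr): best is ACC at 28.7.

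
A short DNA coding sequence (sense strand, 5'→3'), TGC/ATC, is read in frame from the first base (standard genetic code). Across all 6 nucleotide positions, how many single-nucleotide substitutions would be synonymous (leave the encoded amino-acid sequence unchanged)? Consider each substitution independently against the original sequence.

Codon 1 (TGC, Cys): 1 synonymous substitution.
Codon 2 (ATC, Ile): 2 synonymous substitutions.
Total: 1 + 2 = 3.

3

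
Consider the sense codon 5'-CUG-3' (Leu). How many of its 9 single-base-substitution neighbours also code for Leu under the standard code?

4

Position 1: UUG → 1 synonymous.
Position 2: none → 0 synonymous.
Position 3: CUU, CUC, CUA → 3 synonymous.
Total: 1 + 0 + 3 = 4.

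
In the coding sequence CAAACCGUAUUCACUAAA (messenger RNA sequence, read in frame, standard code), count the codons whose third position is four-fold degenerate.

3

Codon 1 CAA (Gln): third position 2-fold.
Codon 2 ACC (Thr): third position 4-fold.
Codon 3 GUA (Val): third position 4-fold.
Codon 4 UUC (Phe): third position 2-fold.
Codon 5 ACU (Thr): third position 4-fold.
Codon 6 AAA (Lys): third position 2-fold.
Four-fold degenerate third positions: 3.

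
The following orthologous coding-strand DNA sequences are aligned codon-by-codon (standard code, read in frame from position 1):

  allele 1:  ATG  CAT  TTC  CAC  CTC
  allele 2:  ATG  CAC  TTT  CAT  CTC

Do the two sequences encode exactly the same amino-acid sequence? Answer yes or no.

Codon 1: ATG Met / ATG Met — identical.
Codon 2: CAT His / CAC His — synonymous.
Codon 3: TTC Phe / TTT Phe — synonymous.
Codon 4: CAC His / CAT His — synonymous.
Codon 5: CTC Leu / CTC Leu — identical.
Nonsynonymous differences: 0 → same protein.

yes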